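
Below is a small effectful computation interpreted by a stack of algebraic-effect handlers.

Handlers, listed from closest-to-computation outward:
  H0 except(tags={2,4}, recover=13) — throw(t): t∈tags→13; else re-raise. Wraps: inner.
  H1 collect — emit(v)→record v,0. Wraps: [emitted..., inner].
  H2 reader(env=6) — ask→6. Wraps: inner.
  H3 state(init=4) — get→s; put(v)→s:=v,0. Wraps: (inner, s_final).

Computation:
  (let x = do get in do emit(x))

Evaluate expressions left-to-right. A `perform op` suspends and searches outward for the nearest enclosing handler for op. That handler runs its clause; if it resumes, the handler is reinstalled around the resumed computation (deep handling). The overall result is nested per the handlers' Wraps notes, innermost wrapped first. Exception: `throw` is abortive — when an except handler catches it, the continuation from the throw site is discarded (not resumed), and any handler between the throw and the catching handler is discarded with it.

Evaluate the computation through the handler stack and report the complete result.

Evaluation trace:
get @ H3 ⇒ 4
emit(4) @ H1 ⇒ out+=4
H0 returns 0
H1 returns [4, 0]
H2 returns [4, 0]
H3 returns ([4, 0], 4)
= ([4, 0], 4)

Answer: ([4, 0], 4)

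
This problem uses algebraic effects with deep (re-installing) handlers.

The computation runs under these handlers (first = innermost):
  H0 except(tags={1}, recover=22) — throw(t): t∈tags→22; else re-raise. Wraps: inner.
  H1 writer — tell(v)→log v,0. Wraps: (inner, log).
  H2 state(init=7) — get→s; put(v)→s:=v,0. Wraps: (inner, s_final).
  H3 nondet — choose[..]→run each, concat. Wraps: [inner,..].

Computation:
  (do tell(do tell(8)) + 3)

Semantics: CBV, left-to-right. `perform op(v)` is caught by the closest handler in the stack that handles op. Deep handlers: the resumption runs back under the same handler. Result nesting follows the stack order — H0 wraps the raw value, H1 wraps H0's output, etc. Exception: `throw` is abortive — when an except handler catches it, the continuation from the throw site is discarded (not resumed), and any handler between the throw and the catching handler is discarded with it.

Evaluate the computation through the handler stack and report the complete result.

Step-by-step:
tell(8) @ H1 ⇒ log+=8
tell(0) @ H1 ⇒ log+=0
H0 returns 3
H1 returns (3, (8, 0))
H2 returns ((3, (8, 0)), 7)
H3 returns [((3, (8, 0)), 7)]
= [((3, (8, 0)), 7)]

Answer: [((3, (8, 0)), 7)]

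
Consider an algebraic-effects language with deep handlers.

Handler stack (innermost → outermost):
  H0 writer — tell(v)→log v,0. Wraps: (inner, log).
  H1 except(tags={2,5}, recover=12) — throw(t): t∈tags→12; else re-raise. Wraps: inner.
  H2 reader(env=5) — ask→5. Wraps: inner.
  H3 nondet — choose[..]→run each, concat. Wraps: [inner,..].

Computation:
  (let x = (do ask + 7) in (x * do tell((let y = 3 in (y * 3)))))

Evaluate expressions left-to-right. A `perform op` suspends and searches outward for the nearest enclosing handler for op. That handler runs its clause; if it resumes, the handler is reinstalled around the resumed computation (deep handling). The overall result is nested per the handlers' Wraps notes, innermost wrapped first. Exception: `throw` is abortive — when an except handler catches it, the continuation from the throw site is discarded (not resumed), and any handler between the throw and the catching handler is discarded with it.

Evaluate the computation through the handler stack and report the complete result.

Answer: [(0, (9))]

Evaluation trace:
ask @ H2 ⇒ 5
tell(9) @ H0 ⇒ log+=9
H0 returns (0, (9))
H1 returns (0, (9))
H2 returns (0, (9))
H3 returns [(0, (9))]
= [(0, (9))]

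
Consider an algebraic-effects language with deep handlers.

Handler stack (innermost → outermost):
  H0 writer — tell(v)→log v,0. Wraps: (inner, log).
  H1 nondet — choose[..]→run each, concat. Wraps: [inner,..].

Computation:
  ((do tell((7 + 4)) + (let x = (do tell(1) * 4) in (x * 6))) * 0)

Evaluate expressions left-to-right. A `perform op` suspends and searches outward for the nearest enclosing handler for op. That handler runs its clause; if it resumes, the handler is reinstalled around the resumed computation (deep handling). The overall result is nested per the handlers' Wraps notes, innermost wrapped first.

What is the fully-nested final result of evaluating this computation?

Answer: [(0, (11, 1))]

Step-by-step:
tell(11) @ H0 ⇒ log+=11
tell(1) @ H0 ⇒ log+=1
H0 returns (0, (11, 1))
H1 returns [(0, (11, 1))]
= [(0, (11, 1))]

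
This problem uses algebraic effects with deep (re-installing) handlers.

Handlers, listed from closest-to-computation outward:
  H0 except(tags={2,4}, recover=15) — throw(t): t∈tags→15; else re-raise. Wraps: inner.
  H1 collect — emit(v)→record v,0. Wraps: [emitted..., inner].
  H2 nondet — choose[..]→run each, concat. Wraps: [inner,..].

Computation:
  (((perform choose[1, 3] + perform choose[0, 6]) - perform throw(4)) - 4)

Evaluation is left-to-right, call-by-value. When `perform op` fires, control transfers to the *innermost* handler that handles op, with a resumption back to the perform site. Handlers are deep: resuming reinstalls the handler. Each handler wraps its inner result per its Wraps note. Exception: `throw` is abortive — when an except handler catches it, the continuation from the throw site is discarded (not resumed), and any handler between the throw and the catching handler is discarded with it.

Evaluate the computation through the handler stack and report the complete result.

Working:
choose[1, 3] @ H2
  branch[0] choose=1:
    choose[0, 6] @ H2
      branch[0] choose=0:
        throw(4) @ H0 caught ⇒ 15
        H1 returns [15]
        H2 returns [[15]]
      branch[1] choose=6:
        throw(4) @ H0 caught ⇒ 15
        H1 returns [15]
        H2 returns [[15]]
  branch[1] choose=3:
    choose[0, 6] @ H2
      branch[0] choose=0:
        throw(4) @ H0 caught ⇒ 15
        H1 returns [15]
        H2 returns [[15]]
      branch[1] choose=6:
        throw(4) @ H0 caught ⇒ 15
        H1 returns [15]
        H2 returns [[15]]
= [[15], [15], [15], [15]]

Answer: [[15], [15], [15], [15]]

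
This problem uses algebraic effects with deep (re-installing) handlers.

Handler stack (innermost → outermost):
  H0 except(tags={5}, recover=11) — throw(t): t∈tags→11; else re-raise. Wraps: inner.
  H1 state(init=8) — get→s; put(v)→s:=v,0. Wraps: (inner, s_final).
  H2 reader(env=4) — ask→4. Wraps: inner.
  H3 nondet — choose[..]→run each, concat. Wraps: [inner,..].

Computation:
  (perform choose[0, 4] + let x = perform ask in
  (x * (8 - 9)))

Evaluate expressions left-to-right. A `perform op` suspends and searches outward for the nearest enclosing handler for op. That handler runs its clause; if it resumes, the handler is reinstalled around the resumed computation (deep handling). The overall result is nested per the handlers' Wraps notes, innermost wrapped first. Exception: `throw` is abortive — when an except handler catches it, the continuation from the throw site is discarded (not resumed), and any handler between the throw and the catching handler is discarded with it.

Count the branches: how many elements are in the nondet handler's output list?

Answer: 2

Step-by-step:
choose[0, 4] @ H3
  branch[0] choose=0:
    ask @ H2 ⇒ 4
    H0 returns -4
    H1 returns (-4, 8)
    H2 returns (-4, 8)
    H3 returns [(-4, 8)]
  branch[1] choose=4:
    ask @ H2 ⇒ 4
    H0 returns 0
    H1 returns (0, 8)
    H2 returns (0, 8)
    H3 returns [(0, 8)]
= [(-4, 8), (0, 8)]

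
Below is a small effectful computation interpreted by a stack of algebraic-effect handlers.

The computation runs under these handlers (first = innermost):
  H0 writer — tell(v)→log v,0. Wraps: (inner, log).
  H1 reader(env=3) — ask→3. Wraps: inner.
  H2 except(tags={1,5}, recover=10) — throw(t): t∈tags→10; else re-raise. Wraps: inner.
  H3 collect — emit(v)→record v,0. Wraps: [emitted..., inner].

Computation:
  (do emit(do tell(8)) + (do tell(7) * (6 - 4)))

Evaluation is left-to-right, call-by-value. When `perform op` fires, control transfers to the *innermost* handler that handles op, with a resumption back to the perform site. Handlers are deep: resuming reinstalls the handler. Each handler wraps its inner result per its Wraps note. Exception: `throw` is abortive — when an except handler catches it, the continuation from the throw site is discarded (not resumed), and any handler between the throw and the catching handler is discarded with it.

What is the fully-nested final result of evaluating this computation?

Step-by-step:
tell(8) @ H0 ⇒ log+=8
emit(0) @ H3 ⇒ out+=0
tell(7) @ H0 ⇒ log+=7
H0 returns (0, (8, 7))
H1 returns (0, (8, 7))
H2 returns (0, (8, 7))
H3 returns [0, (0, (8, 7))]
= [0, (0, (8, 7))]

Answer: [0, (0, (8, 7))]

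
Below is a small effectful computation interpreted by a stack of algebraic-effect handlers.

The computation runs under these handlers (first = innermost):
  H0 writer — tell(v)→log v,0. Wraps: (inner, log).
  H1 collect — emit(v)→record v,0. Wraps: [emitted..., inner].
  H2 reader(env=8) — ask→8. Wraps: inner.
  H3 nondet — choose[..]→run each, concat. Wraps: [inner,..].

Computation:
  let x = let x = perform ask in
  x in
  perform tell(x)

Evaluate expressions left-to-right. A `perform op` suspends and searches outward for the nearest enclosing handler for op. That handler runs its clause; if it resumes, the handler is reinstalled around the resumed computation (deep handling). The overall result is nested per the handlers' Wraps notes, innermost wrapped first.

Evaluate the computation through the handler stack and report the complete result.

Working:
ask @ H2 ⇒ 8
tell(8) @ H0 ⇒ log+=8
H0 returns (0, (8))
H1 returns [(0, (8))]
H2 returns [(0, (8))]
H3 returns [[(0, (8))]]
= [[(0, (8))]]

Answer: [[(0, (8))]]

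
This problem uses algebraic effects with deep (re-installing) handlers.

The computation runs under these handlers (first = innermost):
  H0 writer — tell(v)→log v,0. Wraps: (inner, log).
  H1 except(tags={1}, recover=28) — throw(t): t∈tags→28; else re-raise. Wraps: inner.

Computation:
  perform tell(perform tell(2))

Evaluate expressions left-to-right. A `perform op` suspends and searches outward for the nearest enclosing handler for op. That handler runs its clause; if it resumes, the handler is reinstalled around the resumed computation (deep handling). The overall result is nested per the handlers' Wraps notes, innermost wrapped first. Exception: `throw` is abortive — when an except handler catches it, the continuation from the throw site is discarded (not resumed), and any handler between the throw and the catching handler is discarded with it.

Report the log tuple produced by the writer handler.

Answer: (2, 0)

Step-by-step:
tell(2) @ H0 ⇒ log+=2
tell(0) @ H0 ⇒ log+=0
H0 returns (0, (2, 0))
H1 returns (0, (2, 0))
= (0, (2, 0))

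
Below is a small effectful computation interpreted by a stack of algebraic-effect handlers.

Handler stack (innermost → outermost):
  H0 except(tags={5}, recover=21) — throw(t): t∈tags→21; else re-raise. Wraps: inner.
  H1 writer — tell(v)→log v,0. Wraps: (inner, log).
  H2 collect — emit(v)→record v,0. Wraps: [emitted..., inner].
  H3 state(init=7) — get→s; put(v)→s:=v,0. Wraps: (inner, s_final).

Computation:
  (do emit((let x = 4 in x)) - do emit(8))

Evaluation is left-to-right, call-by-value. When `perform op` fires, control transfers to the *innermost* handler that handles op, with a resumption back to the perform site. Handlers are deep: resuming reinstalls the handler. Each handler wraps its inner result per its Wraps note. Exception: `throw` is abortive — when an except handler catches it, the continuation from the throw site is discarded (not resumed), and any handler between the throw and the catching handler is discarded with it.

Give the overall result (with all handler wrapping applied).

Answer: ([4, 8, (0, ())], 7)

Evaluation trace:
emit(4) @ H2 ⇒ out+=4
emit(8) @ H2 ⇒ out+=8
H0 returns 0
H1 returns (0, ())
H2 returns [4, 8, (0, ())]
H3 returns ([4, 8, (0, ())], 7)
= ([4, 8, (0, ())], 7)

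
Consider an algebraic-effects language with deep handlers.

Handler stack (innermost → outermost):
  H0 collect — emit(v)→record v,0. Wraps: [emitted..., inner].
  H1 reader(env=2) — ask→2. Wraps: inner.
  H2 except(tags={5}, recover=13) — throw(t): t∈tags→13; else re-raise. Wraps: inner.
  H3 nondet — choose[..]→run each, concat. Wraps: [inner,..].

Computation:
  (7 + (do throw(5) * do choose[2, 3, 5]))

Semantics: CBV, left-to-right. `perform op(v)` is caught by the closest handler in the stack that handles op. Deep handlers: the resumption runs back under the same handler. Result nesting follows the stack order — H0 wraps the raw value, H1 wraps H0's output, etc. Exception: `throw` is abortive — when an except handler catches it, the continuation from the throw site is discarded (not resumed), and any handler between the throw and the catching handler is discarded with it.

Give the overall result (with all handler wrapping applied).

Answer: [13]

Working:
throw(5) @ H2 caught ⇒ 13
H3 returns [13]
= [13]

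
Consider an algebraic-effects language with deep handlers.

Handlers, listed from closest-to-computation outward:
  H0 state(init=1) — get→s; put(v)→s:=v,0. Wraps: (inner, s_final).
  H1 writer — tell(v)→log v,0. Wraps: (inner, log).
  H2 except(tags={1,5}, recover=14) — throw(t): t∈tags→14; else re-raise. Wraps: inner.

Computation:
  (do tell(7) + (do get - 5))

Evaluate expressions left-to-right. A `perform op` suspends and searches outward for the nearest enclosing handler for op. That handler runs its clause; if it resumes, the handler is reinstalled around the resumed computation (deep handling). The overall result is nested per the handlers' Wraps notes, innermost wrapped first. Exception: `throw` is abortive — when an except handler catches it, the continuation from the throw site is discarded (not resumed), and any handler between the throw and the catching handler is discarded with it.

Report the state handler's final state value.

Step-by-step:
tell(7) @ H1 ⇒ log+=7
get @ H0 ⇒ 1
H0 returns (-4, 1)
H1 returns ((-4, 1), (7))
H2 returns ((-4, 1), (7))
= ((-4, 1), (7))

Answer: 1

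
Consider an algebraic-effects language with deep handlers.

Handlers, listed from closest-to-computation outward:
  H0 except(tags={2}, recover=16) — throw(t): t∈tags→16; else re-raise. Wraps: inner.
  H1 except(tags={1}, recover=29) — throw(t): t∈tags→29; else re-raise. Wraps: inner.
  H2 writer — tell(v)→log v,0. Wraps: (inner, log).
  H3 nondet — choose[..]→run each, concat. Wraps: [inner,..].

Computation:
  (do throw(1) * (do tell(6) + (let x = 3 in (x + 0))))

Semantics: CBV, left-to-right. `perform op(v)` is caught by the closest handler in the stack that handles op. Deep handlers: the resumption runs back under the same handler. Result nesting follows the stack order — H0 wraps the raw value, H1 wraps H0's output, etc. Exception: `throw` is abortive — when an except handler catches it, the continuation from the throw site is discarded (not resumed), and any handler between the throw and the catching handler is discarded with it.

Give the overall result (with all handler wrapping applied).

Answer: [(29, ())]

Evaluation trace:
throw(1) @ H0 re-raised
throw(1) @ H1 caught ⇒ 29
H2 returns (29, ())
H3 returns [(29, ())]
= [(29, ())]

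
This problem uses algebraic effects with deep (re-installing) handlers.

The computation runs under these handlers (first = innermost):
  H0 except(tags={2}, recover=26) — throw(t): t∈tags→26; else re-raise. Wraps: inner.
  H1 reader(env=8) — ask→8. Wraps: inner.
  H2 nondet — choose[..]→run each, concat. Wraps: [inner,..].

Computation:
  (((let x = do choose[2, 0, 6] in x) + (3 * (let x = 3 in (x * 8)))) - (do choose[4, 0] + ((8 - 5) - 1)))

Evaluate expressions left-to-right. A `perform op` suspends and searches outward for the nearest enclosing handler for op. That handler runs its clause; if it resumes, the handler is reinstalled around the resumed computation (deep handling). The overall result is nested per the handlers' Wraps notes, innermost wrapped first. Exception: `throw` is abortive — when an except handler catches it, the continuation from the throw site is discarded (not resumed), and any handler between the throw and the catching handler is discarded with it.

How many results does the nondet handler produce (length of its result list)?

Evaluation trace:
choose[2, 0, 6] @ H2
  branch[0] choose=2:
    choose[4, 0] @ H2
      branch[0] choose=4:
        H0 returns 68
        H1 returns 68
        H2 returns [68]
      branch[1] choose=0:
        H0 returns 72
        H1 returns 72
        H2 returns [72]
  branch[1] choose=0:
    choose[4, 0] @ H2
      branch[0] choose=4:
        H0 returns 66
        H1 returns 66
        H2 returns [66]
      branch[1] choose=0:
        H0 returns 70
        H1 returns 70
        H2 returns [70]
  branch[2] choose=6:
    choose[4, 0] @ H2
      branch[0] choose=4:
        H0 returns 72
        H1 returns 72
        H2 returns [72]
      branch[1] choose=0:
        H0 returns 76
        H1 returns 76
        H2 returns [76]
= [68, 72, 66, 70, 72, 76]

Answer: 6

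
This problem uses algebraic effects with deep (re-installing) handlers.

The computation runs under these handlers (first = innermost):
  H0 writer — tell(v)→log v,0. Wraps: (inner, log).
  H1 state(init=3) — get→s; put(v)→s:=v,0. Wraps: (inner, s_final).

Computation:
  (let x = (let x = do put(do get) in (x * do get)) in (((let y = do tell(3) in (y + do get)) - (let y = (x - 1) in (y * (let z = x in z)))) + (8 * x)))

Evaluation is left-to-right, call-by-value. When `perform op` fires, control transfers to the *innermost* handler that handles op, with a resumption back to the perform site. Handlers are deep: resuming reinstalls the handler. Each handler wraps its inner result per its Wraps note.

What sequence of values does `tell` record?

Answer: (3)

Working:
get @ H1 ⇒ 3
put(3) @ H1 ⇒ s:=3
get @ H1 ⇒ 3
tell(3) @ H0 ⇒ log+=3
get @ H1 ⇒ 3
H0 returns (3, (3))
H1 returns ((3, (3)), 3)
= ((3, (3)), 3)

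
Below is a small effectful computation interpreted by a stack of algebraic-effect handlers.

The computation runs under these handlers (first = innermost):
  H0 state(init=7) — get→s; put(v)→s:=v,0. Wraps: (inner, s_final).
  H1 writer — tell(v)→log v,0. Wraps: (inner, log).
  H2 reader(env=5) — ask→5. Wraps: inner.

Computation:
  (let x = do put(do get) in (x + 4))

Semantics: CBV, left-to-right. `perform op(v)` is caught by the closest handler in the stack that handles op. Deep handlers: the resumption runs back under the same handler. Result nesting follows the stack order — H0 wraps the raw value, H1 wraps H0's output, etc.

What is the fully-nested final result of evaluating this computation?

Answer: ((4, 7), ())

Working:
get @ H0 ⇒ 7
put(7) @ H0 ⇒ s:=7
H0 returns (4, 7)
H1 returns ((4, 7), ())
H2 returns ((4, 7), ())
= ((4, 7), ())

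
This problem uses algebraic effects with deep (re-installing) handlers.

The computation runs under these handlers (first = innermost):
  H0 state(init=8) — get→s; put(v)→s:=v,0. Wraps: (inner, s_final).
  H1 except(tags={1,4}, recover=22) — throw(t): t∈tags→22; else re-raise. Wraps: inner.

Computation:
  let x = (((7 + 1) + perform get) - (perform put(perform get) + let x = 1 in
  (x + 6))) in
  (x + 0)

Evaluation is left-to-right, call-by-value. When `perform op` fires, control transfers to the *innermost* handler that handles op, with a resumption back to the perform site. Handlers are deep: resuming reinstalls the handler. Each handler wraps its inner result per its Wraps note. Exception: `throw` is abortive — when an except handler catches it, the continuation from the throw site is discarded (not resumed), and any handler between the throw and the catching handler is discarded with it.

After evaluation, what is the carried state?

Answer: 8

Evaluation trace:
get @ H0 ⇒ 8
get @ H0 ⇒ 8
put(8) @ H0 ⇒ s:=8
H0 returns (9, 8)
H1 returns (9, 8)
= (9, 8)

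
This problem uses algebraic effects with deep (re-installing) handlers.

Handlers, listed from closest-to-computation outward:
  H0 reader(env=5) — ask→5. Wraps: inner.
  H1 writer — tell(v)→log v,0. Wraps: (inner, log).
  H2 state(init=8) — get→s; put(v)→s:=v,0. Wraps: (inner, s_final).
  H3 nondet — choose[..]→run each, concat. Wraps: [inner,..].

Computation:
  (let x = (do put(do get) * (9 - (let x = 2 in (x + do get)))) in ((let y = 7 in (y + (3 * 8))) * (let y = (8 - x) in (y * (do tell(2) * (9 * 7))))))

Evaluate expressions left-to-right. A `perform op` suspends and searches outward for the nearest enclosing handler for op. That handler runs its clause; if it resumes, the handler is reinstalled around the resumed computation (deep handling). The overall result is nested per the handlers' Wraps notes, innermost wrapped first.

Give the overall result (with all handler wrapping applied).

Answer: [((0, (2)), 8)]

Evaluation trace:
get @ H2 ⇒ 8
put(8) @ H2 ⇒ s:=8
get @ H2 ⇒ 8
tell(2) @ H1 ⇒ log+=2
H0 returns 0
H1 returns (0, (2))
H2 returns ((0, (2)), 8)
H3 returns [((0, (2)), 8)]
= [((0, (2)), 8)]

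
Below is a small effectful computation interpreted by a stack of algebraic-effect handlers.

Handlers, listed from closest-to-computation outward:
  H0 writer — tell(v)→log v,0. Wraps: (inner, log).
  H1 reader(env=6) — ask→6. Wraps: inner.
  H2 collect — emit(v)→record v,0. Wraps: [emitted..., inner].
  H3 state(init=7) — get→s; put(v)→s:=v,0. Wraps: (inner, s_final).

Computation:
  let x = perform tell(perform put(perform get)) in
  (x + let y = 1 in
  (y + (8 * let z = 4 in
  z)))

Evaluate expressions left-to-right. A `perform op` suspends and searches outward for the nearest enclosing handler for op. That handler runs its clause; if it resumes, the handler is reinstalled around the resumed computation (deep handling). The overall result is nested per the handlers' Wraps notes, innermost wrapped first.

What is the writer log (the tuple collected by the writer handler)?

Answer: (0)

Step-by-step:
get @ H3 ⇒ 7
put(7) @ H3 ⇒ s:=7
tell(0) @ H0 ⇒ log+=0
H0 returns (33, (0))
H1 returns (33, (0))
H2 returns [(33, (0))]
H3 returns ([(33, (0))], 7)
= ([(33, (0))], 7)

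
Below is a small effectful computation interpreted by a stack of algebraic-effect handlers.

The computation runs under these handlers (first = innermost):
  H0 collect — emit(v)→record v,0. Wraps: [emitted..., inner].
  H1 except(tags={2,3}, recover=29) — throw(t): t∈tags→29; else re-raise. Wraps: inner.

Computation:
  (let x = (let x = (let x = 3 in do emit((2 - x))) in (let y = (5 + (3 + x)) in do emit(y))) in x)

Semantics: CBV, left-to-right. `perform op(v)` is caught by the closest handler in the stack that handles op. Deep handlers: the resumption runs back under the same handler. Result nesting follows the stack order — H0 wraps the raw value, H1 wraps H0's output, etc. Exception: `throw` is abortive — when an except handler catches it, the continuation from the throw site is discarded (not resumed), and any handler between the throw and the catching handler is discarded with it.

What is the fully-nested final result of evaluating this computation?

Answer: [-1, 8, 0]

Step-by-step:
emit(-1) @ H0 ⇒ out+=-1
emit(8) @ H0 ⇒ out+=8
H0 returns [-1, 8, 0]
H1 returns [-1, 8, 0]
= [-1, 8, 0]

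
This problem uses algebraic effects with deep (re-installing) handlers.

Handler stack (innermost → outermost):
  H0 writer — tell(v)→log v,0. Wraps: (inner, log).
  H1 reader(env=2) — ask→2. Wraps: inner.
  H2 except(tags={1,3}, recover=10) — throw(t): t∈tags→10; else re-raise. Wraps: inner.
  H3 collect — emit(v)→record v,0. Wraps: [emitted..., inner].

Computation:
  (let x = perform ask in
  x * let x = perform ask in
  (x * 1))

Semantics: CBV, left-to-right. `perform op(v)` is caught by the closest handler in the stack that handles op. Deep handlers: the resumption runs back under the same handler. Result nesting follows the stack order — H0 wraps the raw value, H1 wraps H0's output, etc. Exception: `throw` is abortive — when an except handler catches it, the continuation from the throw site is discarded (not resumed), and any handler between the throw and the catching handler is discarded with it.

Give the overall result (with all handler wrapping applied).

Working:
ask @ H1 ⇒ 2
ask @ H1 ⇒ 2
H0 returns (4, ())
H1 returns (4, ())
H2 returns (4, ())
H3 returns [(4, ())]
= [(4, ())]

Answer: [(4, ())]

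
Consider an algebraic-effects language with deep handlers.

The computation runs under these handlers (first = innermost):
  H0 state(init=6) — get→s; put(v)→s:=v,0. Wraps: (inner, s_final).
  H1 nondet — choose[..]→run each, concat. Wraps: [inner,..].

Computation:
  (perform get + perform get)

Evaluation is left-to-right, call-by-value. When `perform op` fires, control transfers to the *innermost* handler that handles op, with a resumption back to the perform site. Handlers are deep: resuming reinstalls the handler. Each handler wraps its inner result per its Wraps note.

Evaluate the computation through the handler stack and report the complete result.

Step-by-step:
get @ H0 ⇒ 6
get @ H0 ⇒ 6
H0 returns (12, 6)
H1 returns [(12, 6)]
= [(12, 6)]

Answer: [(12, 6)]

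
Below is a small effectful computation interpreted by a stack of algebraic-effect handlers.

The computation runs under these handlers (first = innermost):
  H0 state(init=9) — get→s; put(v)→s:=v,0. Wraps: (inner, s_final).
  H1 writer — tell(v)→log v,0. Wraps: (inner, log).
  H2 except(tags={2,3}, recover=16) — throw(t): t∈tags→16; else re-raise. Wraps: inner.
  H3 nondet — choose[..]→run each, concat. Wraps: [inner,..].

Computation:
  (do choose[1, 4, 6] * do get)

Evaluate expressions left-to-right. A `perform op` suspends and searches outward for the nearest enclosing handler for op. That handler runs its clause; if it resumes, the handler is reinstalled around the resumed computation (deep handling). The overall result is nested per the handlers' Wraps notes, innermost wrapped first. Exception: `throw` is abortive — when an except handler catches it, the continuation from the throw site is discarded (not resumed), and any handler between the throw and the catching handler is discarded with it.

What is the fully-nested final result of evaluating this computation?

Answer: [((9, 9), ()), ((36, 9), ()), ((54, 9), ())]

Evaluation trace:
choose[1, 4, 6] @ H3
  branch[0] choose=1:
    get @ H0 ⇒ 9
    H0 returns (9, 9)
    H1 returns ((9, 9), ())
    H2 returns ((9, 9), ())
    H3 returns [((9, 9), ())]
  branch[1] choose=4:
    get @ H0 ⇒ 9
    H0 returns (36, 9)
    H1 returns ((36, 9), ())
    H2 returns ((36, 9), ())
    H3 returns [((36, 9), ())]
  branch[2] choose=6:
    get @ H0 ⇒ 9
    H0 returns (54, 9)
    H1 returns ((54, 9), ())
    H2 returns ((54, 9), ())
    H3 returns [((54, 9), ())]
= [((9, 9), ()), ((36, 9), ()), ((54, 9), ())]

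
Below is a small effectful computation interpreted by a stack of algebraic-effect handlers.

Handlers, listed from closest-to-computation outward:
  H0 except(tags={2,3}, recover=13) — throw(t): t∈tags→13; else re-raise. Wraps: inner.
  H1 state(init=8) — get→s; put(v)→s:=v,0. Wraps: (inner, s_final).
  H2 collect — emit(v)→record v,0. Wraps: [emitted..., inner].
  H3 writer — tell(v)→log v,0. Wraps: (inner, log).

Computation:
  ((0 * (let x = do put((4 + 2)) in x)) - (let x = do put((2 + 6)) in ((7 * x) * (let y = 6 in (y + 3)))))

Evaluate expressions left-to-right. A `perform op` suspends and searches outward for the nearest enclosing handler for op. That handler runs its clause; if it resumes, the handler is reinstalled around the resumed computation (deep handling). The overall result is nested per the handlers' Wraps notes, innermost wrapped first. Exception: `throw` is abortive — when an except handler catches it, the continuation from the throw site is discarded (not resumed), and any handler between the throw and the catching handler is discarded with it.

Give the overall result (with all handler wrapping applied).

Answer: ([(0, 8)], ())

Working:
put(6) @ H1 ⇒ s:=6
put(8) @ H1 ⇒ s:=8
H0 returns 0
H1 returns (0, 8)
H2 returns [(0, 8)]
H3 returns ([(0, 8)], ())
= ([(0, 8)], ())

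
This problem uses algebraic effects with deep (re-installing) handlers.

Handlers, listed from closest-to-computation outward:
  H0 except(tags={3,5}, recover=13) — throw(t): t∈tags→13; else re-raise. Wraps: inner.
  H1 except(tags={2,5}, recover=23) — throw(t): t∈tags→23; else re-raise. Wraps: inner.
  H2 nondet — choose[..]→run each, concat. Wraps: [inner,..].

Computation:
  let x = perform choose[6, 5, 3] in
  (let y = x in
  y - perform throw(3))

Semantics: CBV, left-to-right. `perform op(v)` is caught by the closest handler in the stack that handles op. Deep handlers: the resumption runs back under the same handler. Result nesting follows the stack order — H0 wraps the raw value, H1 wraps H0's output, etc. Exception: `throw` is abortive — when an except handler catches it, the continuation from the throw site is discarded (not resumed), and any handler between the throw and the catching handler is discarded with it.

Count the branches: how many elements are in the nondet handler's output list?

Working:
choose[6, 5, 3] @ H2
  branch[0] choose=6:
    throw(3) @ H0 caught ⇒ 13
    H1 returns 13
    H2 returns [13]
  branch[1] choose=5:
    throw(3) @ H0 caught ⇒ 13
    H1 returns 13
    H2 returns [13]
  branch[2] choose=3:
    throw(3) @ H0 caught ⇒ 13
    H1 returns 13
    H2 returns [13]
= [13, 13, 13]

Answer: 3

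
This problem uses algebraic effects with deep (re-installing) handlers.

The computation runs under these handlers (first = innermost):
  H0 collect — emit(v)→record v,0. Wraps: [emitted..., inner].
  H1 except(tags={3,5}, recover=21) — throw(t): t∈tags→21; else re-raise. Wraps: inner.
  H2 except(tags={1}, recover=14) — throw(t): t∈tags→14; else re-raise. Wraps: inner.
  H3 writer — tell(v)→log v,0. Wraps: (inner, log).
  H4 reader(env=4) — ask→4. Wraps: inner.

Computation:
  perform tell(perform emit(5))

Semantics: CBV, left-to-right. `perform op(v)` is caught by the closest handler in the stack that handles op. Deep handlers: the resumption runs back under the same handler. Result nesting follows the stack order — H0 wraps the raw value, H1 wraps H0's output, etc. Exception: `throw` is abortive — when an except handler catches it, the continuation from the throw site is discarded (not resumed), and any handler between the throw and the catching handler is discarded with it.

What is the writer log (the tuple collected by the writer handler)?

Evaluation trace:
emit(5) @ H0 ⇒ out+=5
tell(0) @ H3 ⇒ log+=0
H0 returns [5, 0]
H1 returns [5, 0]
H2 returns [5, 0]
H3 returns ([5, 0], (0))
H4 returns ([5, 0], (0))
= ([5, 0], (0))

Answer: (0)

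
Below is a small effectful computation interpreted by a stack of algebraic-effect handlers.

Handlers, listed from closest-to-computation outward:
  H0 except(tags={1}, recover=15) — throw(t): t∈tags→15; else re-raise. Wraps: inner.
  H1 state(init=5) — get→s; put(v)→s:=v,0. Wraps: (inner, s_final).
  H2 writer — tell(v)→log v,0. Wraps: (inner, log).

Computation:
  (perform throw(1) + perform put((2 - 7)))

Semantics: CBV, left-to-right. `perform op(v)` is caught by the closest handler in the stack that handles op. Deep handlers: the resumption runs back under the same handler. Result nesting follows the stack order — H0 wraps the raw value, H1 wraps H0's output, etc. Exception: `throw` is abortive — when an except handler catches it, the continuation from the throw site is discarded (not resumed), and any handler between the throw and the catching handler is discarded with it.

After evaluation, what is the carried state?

Working:
throw(1) @ H0 caught ⇒ 15
H1 returns (15, 5)
H2 returns ((15, 5), ())
= ((15, 5), ())

Answer: 5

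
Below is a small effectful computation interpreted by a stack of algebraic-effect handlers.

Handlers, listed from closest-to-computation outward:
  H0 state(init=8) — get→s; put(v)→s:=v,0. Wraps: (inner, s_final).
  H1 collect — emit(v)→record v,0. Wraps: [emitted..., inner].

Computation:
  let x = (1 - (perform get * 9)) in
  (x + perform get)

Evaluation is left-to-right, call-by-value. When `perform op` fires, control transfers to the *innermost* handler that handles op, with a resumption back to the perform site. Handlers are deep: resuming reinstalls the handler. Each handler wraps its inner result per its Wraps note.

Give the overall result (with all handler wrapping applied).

Answer: [(-63, 8)]

Step-by-step:
get @ H0 ⇒ 8
get @ H0 ⇒ 8
H0 returns (-63, 8)
H1 returns [(-63, 8)]
= [(-63, 8)]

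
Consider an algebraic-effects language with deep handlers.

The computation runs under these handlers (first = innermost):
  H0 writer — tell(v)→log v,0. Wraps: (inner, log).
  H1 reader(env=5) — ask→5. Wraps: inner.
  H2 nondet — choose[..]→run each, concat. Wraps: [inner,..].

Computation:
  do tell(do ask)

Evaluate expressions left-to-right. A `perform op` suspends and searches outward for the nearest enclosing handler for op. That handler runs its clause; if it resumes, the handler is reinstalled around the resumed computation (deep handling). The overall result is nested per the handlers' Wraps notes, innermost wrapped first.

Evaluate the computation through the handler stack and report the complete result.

Answer: [(0, (5))]

Working:
ask @ H1 ⇒ 5
tell(5) @ H0 ⇒ log+=5
H0 returns (0, (5))
H1 returns (0, (5))
H2 returns [(0, (5))]
= [(0, (5))]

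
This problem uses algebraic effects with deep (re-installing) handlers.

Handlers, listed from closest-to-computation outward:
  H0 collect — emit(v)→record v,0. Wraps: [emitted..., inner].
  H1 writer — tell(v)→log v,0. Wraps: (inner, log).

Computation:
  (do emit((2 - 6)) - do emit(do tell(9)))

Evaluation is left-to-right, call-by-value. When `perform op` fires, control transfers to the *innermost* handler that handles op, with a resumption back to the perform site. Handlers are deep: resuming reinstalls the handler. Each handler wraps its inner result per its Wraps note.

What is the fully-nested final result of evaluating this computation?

Answer: ([-4, 0, 0], (9))

Working:
emit(-4) @ H0 ⇒ out+=-4
tell(9) @ H1 ⇒ log+=9
emit(0) @ H0 ⇒ out+=0
H0 returns [-4, 0, 0]
H1 returns ([-4, 0, 0], (9))
= ([-4, 0, 0], (9))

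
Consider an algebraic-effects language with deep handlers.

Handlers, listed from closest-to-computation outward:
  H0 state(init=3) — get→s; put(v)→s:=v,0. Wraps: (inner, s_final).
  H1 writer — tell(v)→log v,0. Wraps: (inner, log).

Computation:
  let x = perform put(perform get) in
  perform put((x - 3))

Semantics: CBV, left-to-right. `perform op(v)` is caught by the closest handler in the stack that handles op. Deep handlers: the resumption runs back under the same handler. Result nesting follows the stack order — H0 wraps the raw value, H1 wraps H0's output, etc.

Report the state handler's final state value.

Answer: -3

Evaluation trace:
get @ H0 ⇒ 3
put(3) @ H0 ⇒ s:=3
put(-3) @ H0 ⇒ s:=-3
H0 returns (0, -3)
H1 returns ((0, -3), ())
= ((0, -3), ())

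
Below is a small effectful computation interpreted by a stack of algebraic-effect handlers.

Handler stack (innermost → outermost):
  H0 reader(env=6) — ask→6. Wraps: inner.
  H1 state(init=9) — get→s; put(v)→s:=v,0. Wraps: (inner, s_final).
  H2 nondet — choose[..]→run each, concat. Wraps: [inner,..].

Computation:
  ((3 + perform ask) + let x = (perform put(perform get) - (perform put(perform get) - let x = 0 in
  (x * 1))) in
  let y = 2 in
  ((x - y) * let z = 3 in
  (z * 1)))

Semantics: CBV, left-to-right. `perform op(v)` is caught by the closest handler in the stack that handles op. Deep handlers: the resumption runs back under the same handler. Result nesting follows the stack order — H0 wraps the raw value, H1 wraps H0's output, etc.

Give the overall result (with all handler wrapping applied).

Evaluation trace:
ask @ H0 ⇒ 6
get @ H1 ⇒ 9
put(9) @ H1 ⇒ s:=9
get @ H1 ⇒ 9
put(9) @ H1 ⇒ s:=9
H0 returns 3
H1 returns (3, 9)
H2 returns [(3, 9)]
= [(3, 9)]

Answer: [(3, 9)]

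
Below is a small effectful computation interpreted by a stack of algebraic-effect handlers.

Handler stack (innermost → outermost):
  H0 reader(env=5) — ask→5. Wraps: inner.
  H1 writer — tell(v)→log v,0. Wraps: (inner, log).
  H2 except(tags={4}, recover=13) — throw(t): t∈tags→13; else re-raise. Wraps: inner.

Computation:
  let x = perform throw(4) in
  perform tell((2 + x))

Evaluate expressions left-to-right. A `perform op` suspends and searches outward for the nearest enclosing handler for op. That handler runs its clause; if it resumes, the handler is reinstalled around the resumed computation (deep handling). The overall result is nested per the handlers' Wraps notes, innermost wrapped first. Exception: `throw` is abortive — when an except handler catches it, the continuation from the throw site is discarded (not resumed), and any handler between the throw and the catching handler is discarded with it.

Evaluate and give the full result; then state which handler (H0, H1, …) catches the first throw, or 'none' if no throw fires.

Step-by-step:
throw(4) @ H2 caught ⇒ 13
= 13

Answer: 13 ; first throw caught by: H2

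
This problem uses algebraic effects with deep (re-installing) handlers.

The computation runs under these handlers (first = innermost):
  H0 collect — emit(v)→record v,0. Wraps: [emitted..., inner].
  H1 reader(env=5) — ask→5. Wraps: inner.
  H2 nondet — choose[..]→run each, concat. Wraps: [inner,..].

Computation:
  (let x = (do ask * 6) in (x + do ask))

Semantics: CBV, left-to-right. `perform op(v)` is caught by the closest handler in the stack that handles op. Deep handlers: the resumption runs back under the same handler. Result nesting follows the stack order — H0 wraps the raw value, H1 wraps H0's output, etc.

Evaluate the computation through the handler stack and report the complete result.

Answer: [[35]]

Step-by-step:
ask @ H1 ⇒ 5
ask @ H1 ⇒ 5
H0 returns [35]
H1 returns [35]
H2 returns [[35]]
= [[35]]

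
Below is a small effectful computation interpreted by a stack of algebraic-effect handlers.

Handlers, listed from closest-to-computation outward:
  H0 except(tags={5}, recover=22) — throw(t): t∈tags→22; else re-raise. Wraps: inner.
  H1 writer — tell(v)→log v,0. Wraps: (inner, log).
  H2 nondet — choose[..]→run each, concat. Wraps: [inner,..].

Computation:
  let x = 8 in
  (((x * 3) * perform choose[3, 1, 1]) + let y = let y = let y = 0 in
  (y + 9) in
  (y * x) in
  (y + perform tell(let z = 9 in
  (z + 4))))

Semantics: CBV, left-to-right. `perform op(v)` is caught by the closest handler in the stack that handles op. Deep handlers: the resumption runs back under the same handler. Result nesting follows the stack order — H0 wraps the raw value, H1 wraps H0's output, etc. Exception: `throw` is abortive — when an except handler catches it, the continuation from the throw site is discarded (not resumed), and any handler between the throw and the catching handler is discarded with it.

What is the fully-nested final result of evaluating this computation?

Working:
choose[3, 1, 1] @ H2
  branch[0] choose=3:
    tell(13) @ H1 ⇒ log+=13
    H0 returns 144
    H1 returns (144, (13))
    H2 returns [(144, (13))]
  branch[1] choose=1:
    tell(13) @ H1 ⇒ log+=13
    H0 returns 96
    H1 returns (96, (13))
    H2 returns [(96, (13))]
  branch[2] choose=1:
    tell(13) @ H1 ⇒ log+=13
    H0 returns 96
    H1 returns (96, (13))
    H2 returns [(96, (13))]
= [(144, (13)), (96, (13)), (96, (13))]

Answer: [(144, (13)), (96, (13)), (96, (13))]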